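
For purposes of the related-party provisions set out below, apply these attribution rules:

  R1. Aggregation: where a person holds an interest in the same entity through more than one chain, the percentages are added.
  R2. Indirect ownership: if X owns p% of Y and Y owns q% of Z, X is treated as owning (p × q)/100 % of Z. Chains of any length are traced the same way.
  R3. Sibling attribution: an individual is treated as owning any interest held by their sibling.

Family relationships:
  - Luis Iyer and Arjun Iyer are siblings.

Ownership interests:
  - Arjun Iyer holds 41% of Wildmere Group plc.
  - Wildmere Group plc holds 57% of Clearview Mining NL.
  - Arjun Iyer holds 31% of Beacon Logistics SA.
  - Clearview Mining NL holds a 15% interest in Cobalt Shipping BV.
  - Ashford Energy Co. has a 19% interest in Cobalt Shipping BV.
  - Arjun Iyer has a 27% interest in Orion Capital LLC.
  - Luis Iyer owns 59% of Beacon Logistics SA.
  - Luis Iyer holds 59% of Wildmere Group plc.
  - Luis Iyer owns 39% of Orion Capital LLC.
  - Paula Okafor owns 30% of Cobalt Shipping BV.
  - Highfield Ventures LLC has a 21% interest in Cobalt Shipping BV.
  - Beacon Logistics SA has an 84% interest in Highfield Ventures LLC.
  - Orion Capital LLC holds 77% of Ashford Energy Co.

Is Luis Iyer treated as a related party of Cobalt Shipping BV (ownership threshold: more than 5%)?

Yes

By sibling attribution (R3), Luis Iyer is treated as also owning Arjun Iyer's interest in Orion Capital LLC, giving 39% + 27% = 66%.
By sibling attribution (R3), Luis Iyer is treated as also owning Arjun Iyer's interest in Wildmere Group plc, giving 59% + 41% = 100%.
By sibling attribution (R3), Luis Iyer is treated as also owning Arjun Iyer's interest in Beacon Logistics SA, giving 59% + 31% = 90%.
Chain via Orion Capital LLC → Ashford Energy Co. (R2): 66% × 77% × 19% = 9.6558% of Cobalt Shipping BV.
Chain via Wildmere Group plc → Clearview Mining NL (R2): 100% × 57% × 15% = 8.55% of Cobalt Shipping BV.
Chain via Beacon Logistics SA → Highfield Ventures LLC (R2): 90% × 84% × 21% = 15.876% of Cobalt Shipping BV.
Aggregating (R1): 9.6558% + 8.55% + 15.876% = 34.0818%.
34.0818% exceeds the 5% threshold, so Luis is a related party to Cobalt Shipping BV.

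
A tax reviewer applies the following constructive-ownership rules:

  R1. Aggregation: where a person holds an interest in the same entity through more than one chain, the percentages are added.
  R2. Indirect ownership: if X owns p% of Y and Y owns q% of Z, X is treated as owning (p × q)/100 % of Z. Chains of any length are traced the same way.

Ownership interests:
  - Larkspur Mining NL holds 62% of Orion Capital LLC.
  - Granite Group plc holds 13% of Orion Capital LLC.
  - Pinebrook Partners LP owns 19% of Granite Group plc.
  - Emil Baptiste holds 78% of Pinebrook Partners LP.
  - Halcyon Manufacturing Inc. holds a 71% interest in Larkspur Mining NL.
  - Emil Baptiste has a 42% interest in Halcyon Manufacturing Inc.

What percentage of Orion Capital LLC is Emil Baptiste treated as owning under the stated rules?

Chain via Pinebrook Partners LP → Granite Group plc (R2): 78% × 19% × 13% = 1.9266% of Orion Capital LLC.
Chain via Halcyon Manufacturing Inc. → Larkspur Mining NL (R2): 42% × 71% × 62% = 18.4884% of Orion Capital LLC.
Aggregating (R1): 1.9266% + 18.4884% = 20.415%.

20.415%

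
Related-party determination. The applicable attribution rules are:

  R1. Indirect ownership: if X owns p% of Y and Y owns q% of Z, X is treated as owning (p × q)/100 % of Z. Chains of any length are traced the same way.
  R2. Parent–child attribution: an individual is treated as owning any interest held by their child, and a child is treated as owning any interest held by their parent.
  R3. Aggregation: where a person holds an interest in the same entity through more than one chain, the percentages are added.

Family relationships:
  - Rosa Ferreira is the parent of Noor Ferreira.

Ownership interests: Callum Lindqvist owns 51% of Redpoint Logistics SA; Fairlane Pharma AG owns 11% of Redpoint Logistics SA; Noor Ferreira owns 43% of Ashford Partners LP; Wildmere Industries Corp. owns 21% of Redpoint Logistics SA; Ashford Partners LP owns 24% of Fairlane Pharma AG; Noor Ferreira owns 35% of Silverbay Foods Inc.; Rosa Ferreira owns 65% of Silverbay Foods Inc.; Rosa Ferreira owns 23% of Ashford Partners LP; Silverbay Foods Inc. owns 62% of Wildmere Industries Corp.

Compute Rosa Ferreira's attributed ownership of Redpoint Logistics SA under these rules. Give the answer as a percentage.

14.7624%

By parent–child attribution (R2), Rosa Ferreira is treated as also owning Noor Ferreira's interest in Ashford Partners LP, giving 23% + 43% = 66%.
By parent–child attribution (R2), Rosa Ferreira is treated as also owning Noor Ferreira's interest in Silverbay Foods Inc, giving 65% + 35% = 100%.
Chain via Ashford Partners LP → Fairlane Pharma AG (R1): 66% × 24% × 11% = 1.7424% of Redpoint Logistics SA.
Chain via Silverbay Foods Inc. → Wildmere Industries Corp. (R1): 100% × 62% × 21% = 13.02% of Redpoint Logistics SA.
Aggregating (R3): 1.7424% + 13.02% = 14.7624%.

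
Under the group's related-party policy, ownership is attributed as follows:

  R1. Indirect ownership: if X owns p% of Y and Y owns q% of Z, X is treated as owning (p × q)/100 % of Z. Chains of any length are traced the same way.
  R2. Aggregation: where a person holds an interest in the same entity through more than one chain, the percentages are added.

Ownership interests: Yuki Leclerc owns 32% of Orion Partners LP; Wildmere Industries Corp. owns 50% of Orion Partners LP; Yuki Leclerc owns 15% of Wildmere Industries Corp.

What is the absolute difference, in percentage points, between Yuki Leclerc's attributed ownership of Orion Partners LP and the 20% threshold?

Chain via Wildmere Industries Corp. (R1): 15% × 50% = 7.5% of Orion Partners LP.
Direct interest in Orion Partners LP: 32%.
Aggregating (R2): 7.5% + 32% = 39.5%.
39.5% exceeds the 20% threshold by 19.5 percentage points.

19.5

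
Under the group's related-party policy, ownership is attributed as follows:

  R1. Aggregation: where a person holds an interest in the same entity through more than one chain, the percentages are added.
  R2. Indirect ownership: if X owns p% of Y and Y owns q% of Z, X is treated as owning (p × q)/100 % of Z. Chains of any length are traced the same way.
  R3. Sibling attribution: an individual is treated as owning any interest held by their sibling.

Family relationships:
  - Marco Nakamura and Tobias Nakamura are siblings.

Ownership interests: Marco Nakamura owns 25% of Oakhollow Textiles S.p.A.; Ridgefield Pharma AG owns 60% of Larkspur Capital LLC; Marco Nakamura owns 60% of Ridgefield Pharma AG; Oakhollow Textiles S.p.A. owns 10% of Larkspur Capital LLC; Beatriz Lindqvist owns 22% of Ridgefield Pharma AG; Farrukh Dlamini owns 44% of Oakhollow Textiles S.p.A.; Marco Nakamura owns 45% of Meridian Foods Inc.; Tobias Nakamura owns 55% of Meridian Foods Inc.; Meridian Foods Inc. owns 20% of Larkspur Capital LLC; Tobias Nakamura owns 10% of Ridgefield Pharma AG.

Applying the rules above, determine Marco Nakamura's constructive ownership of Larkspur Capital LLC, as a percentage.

By sibling attribution (R3), Marco Nakamura is treated as also owning Tobias Nakamura's interest in Meridian Foods Inc, giving 45% + 55% = 100%.
By sibling attribution (R3), Marco Nakamura is treated as also owning Tobias Nakamura's interest in Ridgefield Pharma AG, giving 60% + 10% = 70%.
Chain via Meridian Foods Inc. (R2): 100% × 20% = 20% of Larkspur Capital LLC.
Chain via Ridgefield Pharma AG (R2): 70% × 60% = 42% of Larkspur Capital LLC.
Chain via Oakhollow Textiles S.p.A. (R2): 25% × 10% = 2.5% of Larkspur Capital LLC.
Aggregating (R1): 20% + 42% + 2.5% = 64.5%.

64.5%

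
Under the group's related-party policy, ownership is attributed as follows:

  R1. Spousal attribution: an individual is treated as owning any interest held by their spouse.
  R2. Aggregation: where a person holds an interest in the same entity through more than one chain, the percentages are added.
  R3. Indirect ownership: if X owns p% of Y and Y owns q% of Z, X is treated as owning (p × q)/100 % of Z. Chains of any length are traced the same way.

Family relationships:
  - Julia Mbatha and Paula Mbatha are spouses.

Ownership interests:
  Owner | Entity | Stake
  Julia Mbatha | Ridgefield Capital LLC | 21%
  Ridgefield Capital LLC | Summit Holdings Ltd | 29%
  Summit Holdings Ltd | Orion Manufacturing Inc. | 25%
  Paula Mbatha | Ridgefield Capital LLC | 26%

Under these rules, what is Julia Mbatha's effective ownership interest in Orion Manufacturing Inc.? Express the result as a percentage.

3.4075%

By spousal attribution (R1), Julia Mbatha is treated as also owning Paula Mbatha's interest in Ridgefield Capital LLC, giving 21% + 26% = 47%.
Chain via Ridgefield Capital LLC → Summit Holdings Ltd (R3): 47% × 29% × 25% = 3.4075% of Orion Manufacturing Inc.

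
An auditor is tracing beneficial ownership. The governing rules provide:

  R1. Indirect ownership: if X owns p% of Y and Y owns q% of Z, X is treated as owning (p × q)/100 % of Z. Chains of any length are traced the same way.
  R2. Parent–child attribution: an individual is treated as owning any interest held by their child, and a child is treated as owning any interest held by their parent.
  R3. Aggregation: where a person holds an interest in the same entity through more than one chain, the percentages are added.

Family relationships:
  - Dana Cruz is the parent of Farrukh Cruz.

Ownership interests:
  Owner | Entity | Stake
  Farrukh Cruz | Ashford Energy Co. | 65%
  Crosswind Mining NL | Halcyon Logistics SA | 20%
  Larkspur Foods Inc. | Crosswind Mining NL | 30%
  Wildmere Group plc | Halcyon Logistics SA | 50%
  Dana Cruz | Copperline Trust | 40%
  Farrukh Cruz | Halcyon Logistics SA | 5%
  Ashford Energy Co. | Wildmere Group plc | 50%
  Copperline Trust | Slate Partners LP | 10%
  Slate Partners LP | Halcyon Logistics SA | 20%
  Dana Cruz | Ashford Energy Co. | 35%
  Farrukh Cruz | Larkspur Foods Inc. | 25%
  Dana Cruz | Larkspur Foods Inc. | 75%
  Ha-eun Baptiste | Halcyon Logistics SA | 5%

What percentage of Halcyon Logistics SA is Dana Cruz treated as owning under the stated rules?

By parent–child attribution (R2), Dana Cruz is treated as also owning Farrukh Cruz's interest in Larkspur Foods Inc, giving 75% + 25% = 100%.
By parent–child attribution (R2), Dana Cruz is treated as also owning Farrukh Cruz's interest in Ashford Energy Co, giving 35% + 65% = 100%.
By parent–child attribution (R2), Dana Cruz is treated as owning Farrukh Cruz's 5% interest in Halcyon Logistics SA.
Chain via Copperline Trust → Slate Partners LP (R1): 40% × 10% × 20% = 0.8% of Halcyon Logistics SA.
Chain via Larkspur Foods Inc. → Crosswind Mining NL (R1): 100% × 30% × 20% = 6% of Halcyon Logistics SA.
Chain via Ashford Energy Co. → Wildmere Group plc (R1): 100% × 50% × 50% = 25% of Halcyon Logistics SA.
Direct interest in Halcyon Logistics SA: 5%.
Aggregating (R3): 0.8% + 6% + 25% + 5% = 36.8%.

36.8%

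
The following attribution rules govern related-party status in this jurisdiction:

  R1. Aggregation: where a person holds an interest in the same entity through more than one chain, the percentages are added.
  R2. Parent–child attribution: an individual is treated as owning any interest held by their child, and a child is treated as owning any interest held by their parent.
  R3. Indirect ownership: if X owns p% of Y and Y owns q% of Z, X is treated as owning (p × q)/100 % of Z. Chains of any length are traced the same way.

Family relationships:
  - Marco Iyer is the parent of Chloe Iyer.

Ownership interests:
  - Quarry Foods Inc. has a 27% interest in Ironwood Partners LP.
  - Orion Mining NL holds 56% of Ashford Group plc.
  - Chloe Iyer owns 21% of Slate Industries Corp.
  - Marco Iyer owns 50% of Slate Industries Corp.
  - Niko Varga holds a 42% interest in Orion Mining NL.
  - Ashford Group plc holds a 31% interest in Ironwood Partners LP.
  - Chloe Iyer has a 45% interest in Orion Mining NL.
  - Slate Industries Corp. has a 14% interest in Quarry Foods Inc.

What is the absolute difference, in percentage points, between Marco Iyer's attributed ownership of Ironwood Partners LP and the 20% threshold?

By parent–child attribution (R2), Marco Iyer is treated as also owning Chloe Iyer's interest in Slate Industries Corp, giving 50% + 21% = 71%.
By parent–child attribution (R2), Marco Iyer is treated as owning Chloe Iyer's 45% interest in Orion Mining NL.
Chain via Slate Industries Corp. → Quarry Foods Inc. (R3): 71% × 14% × 27% = 2.6838% of Ironwood Partners LP.
Chain via Orion Mining NL → Ashford Group plc (R3): 45% × 56% × 31% = 7.812% of Ironwood Partners LP.
Aggregating (R1): 2.6838% + 7.812% = 10.4958%.
10.4958% falls short of the 20% threshold by 9.5042 percentage points.

9.5042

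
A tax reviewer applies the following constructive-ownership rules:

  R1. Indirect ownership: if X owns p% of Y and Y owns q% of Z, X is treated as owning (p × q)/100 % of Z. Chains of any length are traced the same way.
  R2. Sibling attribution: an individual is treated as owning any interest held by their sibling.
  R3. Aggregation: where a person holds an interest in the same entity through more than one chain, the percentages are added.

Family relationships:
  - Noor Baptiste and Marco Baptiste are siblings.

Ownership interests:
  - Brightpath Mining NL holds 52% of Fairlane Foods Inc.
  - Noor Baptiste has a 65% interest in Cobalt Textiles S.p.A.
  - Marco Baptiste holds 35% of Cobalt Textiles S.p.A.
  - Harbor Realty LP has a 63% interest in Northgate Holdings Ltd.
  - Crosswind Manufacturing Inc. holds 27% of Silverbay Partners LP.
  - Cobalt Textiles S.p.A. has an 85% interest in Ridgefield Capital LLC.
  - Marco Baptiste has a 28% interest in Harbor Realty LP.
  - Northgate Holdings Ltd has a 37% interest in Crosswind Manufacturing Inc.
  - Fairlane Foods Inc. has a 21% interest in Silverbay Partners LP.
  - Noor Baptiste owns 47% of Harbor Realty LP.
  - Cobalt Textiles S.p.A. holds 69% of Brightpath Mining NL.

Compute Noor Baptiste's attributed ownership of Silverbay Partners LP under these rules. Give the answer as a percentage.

12.255075%

By sibling attribution (R2), Noor Baptiste is treated as also owning Marco Baptiste's interest in Harbor Realty LP, giving 47% + 28% = 75%.
By sibling attribution (R2), Noor Baptiste is treated as also owning Marco Baptiste's interest in Cobalt Textiles S.p.A, giving 65% + 35% = 100%.
Chain via Harbor Realty LP → Northgate Holdings Ltd → Crosswind Manufacturing Inc. (R1): 75% × 63% × 37% × 27% = 4.720275% of Silverbay Partners LP.
Chain via Cobalt Textiles S.p.A. → Brightpath Mining NL → Fairlane Foods Inc. (R1): 100% × 69% × 52% × 21% = 7.5348% of Silverbay Partners LP.
Aggregating (R3): 4.720275% + 7.5348% = 12.255075%.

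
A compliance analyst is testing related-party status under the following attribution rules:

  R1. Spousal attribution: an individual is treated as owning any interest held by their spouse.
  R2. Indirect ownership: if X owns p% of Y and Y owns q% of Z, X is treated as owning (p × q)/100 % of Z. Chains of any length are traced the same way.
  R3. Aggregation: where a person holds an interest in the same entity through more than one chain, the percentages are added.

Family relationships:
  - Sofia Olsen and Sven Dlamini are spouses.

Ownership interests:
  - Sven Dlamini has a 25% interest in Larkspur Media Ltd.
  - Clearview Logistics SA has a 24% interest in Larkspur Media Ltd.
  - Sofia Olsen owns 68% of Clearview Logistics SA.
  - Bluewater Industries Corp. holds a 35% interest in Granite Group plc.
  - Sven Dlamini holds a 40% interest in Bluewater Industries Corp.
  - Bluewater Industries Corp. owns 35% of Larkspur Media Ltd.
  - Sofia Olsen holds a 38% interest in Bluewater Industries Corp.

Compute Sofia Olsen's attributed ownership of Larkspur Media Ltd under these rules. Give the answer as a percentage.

68.62%

By spousal attribution (R1), Sofia Olsen is treated as also owning Sven Dlamini's interest in Bluewater Industries Corp, giving 38% + 40% = 78%.
By spousal attribution (R1), Sofia Olsen is treated as owning Sven Dlamini's 25% interest in Larkspur Media Ltd.
Chain via Clearview Logistics SA (R2): 68% × 24% = 16.32% of Larkspur Media Ltd.
Chain via Bluewater Industries Corp. (R2): 78% × 35% = 27.3% of Larkspur Media Ltd.
Direct interest in Larkspur Media Ltd: 25%.
Aggregating (R3): 16.32% + 27.3% + 25% = 68.62%.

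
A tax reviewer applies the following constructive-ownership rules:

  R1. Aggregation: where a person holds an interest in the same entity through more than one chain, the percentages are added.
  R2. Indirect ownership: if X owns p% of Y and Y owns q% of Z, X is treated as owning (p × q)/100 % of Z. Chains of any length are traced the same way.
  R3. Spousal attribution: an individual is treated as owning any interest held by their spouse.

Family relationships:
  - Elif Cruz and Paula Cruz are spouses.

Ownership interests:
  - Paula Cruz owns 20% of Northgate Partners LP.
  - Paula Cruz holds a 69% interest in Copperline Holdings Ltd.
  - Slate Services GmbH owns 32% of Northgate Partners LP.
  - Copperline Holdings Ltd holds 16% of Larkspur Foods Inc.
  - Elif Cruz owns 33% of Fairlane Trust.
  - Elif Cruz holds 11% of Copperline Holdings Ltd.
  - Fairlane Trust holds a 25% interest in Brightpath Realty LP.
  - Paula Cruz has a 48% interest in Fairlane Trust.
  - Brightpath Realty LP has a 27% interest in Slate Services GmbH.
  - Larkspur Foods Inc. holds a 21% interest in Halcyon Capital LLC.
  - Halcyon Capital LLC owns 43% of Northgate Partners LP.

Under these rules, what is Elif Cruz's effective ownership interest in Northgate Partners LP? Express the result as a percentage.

By spousal attribution (R3), Elif Cruz is treated as also owning Paula Cruz's interest in Copperline Holdings Ltd, giving 11% + 69% = 80%.
By spousal attribution (R3), Elif Cruz is treated as also owning Paula Cruz's interest in Fairlane Trust, giving 33% + 48% = 81%.
By spousal attribution (R3), Elif Cruz is treated as owning Paula Cruz's 20% interest in Northgate Partners LP.
Chain via Copperline Holdings Ltd → Larkspur Foods Inc. → Halcyon Capital LLC (R2): 80% × 16% × 21% × 43% = 1.15584% of Northgate Partners LP.
Chain via Fairlane Trust → Brightpath Realty LP → Slate Services GmbH (R2): 81% × 25% × 27% × 32% = 1.7496% of Northgate Partners LP.
Direct interest in Northgate Partners LP: 20%.
Aggregating (R1): 1.15584% + 1.7496% + 20% = 22.90544%.

22.90544%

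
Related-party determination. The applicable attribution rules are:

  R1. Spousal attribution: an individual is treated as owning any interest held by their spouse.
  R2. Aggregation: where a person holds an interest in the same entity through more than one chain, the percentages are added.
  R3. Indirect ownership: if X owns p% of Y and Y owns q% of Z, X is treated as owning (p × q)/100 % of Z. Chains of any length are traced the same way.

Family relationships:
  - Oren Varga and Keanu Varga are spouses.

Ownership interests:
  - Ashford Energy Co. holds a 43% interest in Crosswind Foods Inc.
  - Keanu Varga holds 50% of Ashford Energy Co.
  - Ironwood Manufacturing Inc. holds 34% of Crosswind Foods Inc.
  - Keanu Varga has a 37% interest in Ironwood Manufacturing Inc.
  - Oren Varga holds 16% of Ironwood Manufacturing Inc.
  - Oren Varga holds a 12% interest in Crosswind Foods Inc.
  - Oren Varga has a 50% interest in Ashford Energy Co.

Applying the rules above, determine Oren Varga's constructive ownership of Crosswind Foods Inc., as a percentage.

73.02%

By spousal attribution (R1), Oren Varga is treated as also owning Keanu Varga's interest in Ironwood Manufacturing Inc, giving 16% + 37% = 53%.
By spousal attribution (R1), Oren Varga is treated as also owning Keanu Varga's interest in Ashford Energy Co, giving 50% + 50% = 100%.
Chain via Ironwood Manufacturing Inc. (R3): 53% × 34% = 18.02% of Crosswind Foods Inc.
Chain via Ashford Energy Co. (R3): 100% × 43% = 43% of Crosswind Foods Inc.
Direct interest in Crosswind Foods Inc: 12%.
Aggregating (R2): 18.02% + 43% + 12% = 73.02%.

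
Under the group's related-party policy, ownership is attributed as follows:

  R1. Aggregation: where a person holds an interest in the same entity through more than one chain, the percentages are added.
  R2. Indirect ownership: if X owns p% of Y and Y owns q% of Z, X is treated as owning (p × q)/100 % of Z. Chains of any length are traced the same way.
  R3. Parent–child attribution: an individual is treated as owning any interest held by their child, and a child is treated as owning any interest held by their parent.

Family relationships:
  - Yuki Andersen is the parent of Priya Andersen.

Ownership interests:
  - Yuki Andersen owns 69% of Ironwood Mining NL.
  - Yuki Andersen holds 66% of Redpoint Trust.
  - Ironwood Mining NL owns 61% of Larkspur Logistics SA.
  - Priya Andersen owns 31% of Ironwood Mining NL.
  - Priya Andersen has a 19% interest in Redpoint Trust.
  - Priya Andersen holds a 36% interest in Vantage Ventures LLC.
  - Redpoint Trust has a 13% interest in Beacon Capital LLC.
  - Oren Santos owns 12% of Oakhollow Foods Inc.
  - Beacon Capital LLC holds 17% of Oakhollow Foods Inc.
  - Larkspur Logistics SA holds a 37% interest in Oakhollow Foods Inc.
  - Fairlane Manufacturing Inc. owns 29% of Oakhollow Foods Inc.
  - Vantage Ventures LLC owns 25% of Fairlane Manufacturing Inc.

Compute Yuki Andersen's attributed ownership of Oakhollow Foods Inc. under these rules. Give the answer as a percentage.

By parent–child attribution (R3), Yuki Andersen is treated as also owning Priya Andersen's interest in Ironwood Mining NL, giving 69% + 31% = 100%.
By parent–child attribution (R3), Yuki Andersen is treated as also owning Priya Andersen's interest in Redpoint Trust, giving 66% + 19% = 85%.
By parent–child attribution (R3), Yuki Andersen is treated as owning Priya Andersen's 36% interest in Vantage Ventures LLC.
Chain via Ironwood Mining NL → Larkspur Logistics SA (R2): 100% × 61% × 37% = 22.57% of Oakhollow Foods Inc.
Chain via Redpoint Trust → Beacon Capital LLC (R2): 85% × 13% × 17% = 1.8785% of Oakhollow Foods Inc.
Chain via Vantage Ventures LLC → Fairlane Manufacturing Inc. (R2): 36% × 25% × 29% = 2.61% of Oakhollow Foods Inc.
Aggregating (R1): 22.57% + 1.8785% + 2.61% = 27.0585%.

27.0585%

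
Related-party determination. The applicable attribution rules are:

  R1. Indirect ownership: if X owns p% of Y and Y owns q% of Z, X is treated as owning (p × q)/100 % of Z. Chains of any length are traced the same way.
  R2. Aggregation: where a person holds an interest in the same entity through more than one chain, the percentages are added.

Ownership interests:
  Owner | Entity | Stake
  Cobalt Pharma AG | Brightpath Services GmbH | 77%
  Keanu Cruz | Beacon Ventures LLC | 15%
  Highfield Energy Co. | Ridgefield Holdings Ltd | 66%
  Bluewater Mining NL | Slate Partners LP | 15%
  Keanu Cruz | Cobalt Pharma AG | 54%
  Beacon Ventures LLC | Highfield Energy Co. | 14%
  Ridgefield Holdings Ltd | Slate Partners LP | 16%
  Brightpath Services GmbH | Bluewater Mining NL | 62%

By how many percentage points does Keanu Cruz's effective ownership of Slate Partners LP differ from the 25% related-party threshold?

20.9113

Chain via Cobalt Pharma AG → Brightpath Services GmbH → Bluewater Mining NL (R1): 54% × 77% × 62% × 15% = 3.86694% of Slate Partners LP.
Chain via Beacon Ventures LLC → Highfield Energy Co. → Ridgefield Holdings Ltd (R1): 15% × 14% × 66% × 16% = 0.22176% of Slate Partners LP.
Aggregating (R2): 3.86694% + 0.22176% = 4.0887%.
4.0887% falls short of the 25% threshold by 20.9113 percentage points.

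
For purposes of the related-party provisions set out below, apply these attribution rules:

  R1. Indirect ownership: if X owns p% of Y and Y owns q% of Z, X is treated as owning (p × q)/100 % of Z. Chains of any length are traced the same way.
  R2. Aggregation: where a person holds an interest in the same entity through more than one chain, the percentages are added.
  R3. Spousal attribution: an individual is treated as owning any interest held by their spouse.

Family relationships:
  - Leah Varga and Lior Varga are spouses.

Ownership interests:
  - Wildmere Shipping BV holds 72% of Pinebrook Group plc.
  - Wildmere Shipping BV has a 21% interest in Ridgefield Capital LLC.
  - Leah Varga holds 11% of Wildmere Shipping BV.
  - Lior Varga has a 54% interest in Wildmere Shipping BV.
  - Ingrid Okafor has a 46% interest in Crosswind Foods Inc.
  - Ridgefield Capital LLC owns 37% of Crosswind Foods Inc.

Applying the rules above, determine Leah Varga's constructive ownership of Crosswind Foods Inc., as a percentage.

By spousal attribution (R3), Leah Varga is treated as also owning Lior Varga's interest in Wildmere Shipping BV, giving 11% + 54% = 65%.
Chain via Wildmere Shipping BV → Ridgefield Capital LLC (R1): 65% × 21% × 37% = 5.0505% of Crosswind Foods Inc.

5.0505%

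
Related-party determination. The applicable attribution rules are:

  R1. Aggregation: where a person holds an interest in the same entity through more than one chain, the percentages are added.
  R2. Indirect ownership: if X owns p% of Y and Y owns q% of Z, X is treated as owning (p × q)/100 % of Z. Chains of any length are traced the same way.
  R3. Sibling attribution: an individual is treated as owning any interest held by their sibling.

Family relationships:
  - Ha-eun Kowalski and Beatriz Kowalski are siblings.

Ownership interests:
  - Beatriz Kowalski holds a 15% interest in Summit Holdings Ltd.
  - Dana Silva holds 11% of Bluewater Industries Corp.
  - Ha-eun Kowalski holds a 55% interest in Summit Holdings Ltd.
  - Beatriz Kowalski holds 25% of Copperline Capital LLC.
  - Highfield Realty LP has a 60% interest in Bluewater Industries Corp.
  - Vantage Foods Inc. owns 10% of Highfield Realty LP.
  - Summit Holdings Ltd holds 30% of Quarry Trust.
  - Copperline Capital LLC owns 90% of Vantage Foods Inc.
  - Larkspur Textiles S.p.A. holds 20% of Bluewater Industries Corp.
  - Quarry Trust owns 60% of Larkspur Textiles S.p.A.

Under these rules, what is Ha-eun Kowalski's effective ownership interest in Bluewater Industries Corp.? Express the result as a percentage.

By sibling attribution (R3), Ha-eun Kowalski is treated as also owning Beatriz Kowalski's interest in Summit Holdings Ltd, giving 55% + 15% = 70%.
By sibling attribution (R3), Ha-eun Kowalski is treated as owning Beatriz Kowalski's 25% interest in Copperline Capital LLC.
Chain via Summit Holdings Ltd → Quarry Trust → Larkspur Textiles S.p.A. (R2): 70% × 30% × 60% × 20% = 2.52% of Bluewater Industries Corp.
Chain via Copperline Capital LLC → Vantage Foods Inc. → Highfield Realty LP (R2): 25% × 90% × 10% × 60% = 1.35% of Bluewater Industries Corp.
Aggregating (R1): 2.52% + 1.35% = 3.87%.

3.87%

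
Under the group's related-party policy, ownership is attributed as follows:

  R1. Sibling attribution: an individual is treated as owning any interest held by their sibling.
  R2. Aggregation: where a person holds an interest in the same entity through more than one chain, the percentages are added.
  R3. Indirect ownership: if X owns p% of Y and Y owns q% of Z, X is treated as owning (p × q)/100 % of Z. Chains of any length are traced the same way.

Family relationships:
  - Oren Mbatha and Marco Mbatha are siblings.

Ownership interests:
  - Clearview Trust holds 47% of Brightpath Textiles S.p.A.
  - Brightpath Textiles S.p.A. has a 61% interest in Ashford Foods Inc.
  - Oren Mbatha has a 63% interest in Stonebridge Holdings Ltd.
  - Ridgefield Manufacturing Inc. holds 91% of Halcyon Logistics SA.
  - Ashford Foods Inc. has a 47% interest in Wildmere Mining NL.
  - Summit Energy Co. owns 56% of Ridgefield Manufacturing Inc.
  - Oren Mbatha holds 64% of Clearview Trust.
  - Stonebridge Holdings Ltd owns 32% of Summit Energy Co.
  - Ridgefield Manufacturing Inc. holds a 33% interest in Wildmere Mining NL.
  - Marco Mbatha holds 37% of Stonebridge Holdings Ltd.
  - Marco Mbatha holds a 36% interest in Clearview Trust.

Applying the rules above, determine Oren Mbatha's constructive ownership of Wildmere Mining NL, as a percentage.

By sibling attribution (R1), Oren Mbatha is treated as also owning Marco Mbatha's interest in Clearview Trust, giving 64% + 36% = 100%.
By sibling attribution (R1), Oren Mbatha is treated as also owning Marco Mbatha's interest in Stonebridge Holdings Ltd, giving 63% + 37% = 100%.
Chain via Clearview Trust → Brightpath Textiles S.p.A. → Ashford Foods Inc. (R3): 100% × 47% × 61% × 47% = 13.4749% of Wildmere Mining NL.
Chain via Stonebridge Holdings Ltd → Summit Energy Co. → Ridgefield Manufacturing Inc. (R3): 100% × 32% × 56% × 33% = 5.9136% of Wildmere Mining NL.
Aggregating (R2): 13.4749% + 5.9136% = 19.3885%.

19.3885%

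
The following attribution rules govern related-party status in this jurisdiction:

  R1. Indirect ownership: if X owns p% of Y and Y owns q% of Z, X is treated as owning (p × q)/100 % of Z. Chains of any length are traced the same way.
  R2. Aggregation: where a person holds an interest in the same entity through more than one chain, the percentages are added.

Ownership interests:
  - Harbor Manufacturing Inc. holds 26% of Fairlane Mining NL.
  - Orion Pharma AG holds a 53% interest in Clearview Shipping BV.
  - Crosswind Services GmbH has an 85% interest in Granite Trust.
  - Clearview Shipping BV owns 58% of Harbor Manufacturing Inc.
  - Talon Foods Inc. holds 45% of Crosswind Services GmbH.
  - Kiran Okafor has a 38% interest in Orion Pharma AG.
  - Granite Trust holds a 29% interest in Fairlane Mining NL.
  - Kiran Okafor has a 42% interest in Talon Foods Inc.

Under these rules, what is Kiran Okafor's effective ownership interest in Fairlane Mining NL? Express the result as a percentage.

Chain via Orion Pharma AG → Clearview Shipping BV → Harbor Manufacturing Inc. (R1): 38% × 53% × 58% × 26% = 3.037112% of Fairlane Mining NL.
Chain via Talon Foods Inc. → Crosswind Services GmbH → Granite Trust (R1): 42% × 45% × 85% × 29% = 4.65885% of Fairlane Mining NL.
Aggregating (R2): 3.037112% + 4.65885% = 7.695962%.

7.695962%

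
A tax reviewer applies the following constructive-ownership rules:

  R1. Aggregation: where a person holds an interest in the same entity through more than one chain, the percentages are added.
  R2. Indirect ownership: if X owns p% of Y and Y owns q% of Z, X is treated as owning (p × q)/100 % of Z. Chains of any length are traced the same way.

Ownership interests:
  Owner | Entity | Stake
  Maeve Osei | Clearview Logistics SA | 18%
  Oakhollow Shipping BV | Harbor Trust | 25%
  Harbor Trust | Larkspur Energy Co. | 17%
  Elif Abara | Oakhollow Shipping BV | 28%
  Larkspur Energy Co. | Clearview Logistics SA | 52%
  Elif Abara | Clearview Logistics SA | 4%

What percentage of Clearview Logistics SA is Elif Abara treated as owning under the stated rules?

Chain via Oakhollow Shipping BV → Harbor Trust → Larkspur Energy Co. (R2): 28% × 25% × 17% × 52% = 0.6188% of Clearview Logistics SA.
Direct interest in Clearview Logistics SA: 4%.
Aggregating (R1): 0.6188% + 4% = 4.6188%.

4.6188%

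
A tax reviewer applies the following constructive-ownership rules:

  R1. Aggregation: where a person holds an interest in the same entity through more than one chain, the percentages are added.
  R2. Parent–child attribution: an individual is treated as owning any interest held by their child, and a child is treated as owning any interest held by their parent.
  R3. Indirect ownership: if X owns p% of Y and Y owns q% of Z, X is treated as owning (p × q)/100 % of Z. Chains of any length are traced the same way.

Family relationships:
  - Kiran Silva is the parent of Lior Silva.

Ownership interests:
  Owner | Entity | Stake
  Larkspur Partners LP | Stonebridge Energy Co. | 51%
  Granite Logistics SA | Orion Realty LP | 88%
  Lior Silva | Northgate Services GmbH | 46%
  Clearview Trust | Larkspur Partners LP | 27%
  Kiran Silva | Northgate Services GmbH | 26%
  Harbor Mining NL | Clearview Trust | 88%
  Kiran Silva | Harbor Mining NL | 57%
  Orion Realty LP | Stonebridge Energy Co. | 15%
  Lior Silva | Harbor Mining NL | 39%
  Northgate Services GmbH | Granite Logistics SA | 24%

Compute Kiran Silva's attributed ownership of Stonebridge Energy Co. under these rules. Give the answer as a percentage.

13.913856%

By parent–child attribution (R2), Kiran Silva is treated as also owning Lior Silva's interest in Northgate Services GmbH, giving 26% + 46% = 72%.
By parent–child attribution (R2), Kiran Silva is treated as also owning Lior Silva's interest in Harbor Mining NL, giving 57% + 39% = 96%.
Chain via Northgate Services GmbH → Granite Logistics SA → Orion Realty LP (R3): 72% × 24% × 88% × 15% = 2.28096% of Stonebridge Energy Co.
Chain via Harbor Mining NL → Clearview Trust → Larkspur Partners LP (R3): 96% × 88% × 27% × 51% = 11.632896% of Stonebridge Energy Co.
Aggregating (R1): 2.28096% + 11.632896% = 13.913856%.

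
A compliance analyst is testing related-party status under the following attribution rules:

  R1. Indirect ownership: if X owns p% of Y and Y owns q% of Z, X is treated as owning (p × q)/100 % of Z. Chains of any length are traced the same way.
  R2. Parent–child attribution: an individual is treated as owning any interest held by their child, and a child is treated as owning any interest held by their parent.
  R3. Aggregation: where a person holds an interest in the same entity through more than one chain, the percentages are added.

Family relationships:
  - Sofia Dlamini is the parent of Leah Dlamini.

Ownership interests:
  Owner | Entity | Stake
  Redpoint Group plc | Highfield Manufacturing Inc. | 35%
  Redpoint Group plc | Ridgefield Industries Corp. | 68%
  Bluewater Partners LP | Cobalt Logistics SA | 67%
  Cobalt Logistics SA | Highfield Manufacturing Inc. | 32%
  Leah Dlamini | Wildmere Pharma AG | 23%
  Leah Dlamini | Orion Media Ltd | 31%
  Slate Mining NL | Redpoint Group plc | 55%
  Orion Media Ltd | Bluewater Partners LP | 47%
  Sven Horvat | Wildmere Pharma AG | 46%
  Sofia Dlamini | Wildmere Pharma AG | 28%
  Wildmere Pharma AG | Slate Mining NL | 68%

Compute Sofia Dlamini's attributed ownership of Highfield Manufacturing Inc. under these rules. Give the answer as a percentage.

By parent–child attribution (R2), Sofia Dlamini is treated as also owning Leah Dlamini's interest in Wildmere Pharma AG, giving 28% + 23% = 51%.
By parent–child attribution (R2), Sofia Dlamini is treated as owning Leah Dlamini's 31% interest in Orion Media Ltd.
Chain via Wildmere Pharma AG → Slate Mining NL → Redpoint Group plc (R1): 51% × 68% × 55% × 35% = 6.6759% of Highfield Manufacturing Inc.
Chain via Orion Media Ltd → Bluewater Partners LP → Cobalt Logistics SA (R1): 31% × 47% × 67% × 32% = 3.123808% of Highfield Manufacturing Inc.
Aggregating (R3): 6.6759% + 3.123808% = 9.799708%.

9.799708%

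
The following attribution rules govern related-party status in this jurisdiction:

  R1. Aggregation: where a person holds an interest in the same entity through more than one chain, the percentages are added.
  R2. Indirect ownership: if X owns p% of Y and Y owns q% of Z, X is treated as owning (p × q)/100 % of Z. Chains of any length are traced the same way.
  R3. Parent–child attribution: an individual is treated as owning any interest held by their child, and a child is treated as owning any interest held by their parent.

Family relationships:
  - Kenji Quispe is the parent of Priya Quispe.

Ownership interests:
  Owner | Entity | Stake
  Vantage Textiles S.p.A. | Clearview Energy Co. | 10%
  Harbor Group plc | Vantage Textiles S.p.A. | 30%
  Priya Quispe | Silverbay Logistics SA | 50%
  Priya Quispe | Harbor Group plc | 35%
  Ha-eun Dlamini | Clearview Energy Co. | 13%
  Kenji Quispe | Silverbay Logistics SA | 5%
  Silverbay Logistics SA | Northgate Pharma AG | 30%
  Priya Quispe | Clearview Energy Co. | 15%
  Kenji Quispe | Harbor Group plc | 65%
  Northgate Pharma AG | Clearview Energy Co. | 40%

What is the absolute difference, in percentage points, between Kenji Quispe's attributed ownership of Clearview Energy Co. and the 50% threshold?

By parent–child attribution (R3), Kenji Quispe is treated as also owning Priya Quispe's interest in Harbor Group plc, giving 65% + 35% = 100%.
By parent–child attribution (R3), Kenji Quispe is treated as also owning Priya Quispe's interest in Silverbay Logistics SA, giving 5% + 50% = 55%.
By parent–child attribution (R3), Kenji Quispe is treated as owning Priya Quispe's 15% interest in Clearview Energy Co.
Chain via Harbor Group plc → Vantage Textiles S.p.A. (R2): 100% × 30% × 10% = 3% of Clearview Energy Co.
Chain via Silverbay Logistics SA → Northgate Pharma AG (R2): 55% × 30% × 40% = 6.6% of Clearview Energy Co.
Direct interest in Clearview Energy Co: 15%.
Aggregating (R1): 3% + 6.6% + 15% = 24.6%.
24.6% falls short of the 50% threshold by 25.4 percentage points.

25.4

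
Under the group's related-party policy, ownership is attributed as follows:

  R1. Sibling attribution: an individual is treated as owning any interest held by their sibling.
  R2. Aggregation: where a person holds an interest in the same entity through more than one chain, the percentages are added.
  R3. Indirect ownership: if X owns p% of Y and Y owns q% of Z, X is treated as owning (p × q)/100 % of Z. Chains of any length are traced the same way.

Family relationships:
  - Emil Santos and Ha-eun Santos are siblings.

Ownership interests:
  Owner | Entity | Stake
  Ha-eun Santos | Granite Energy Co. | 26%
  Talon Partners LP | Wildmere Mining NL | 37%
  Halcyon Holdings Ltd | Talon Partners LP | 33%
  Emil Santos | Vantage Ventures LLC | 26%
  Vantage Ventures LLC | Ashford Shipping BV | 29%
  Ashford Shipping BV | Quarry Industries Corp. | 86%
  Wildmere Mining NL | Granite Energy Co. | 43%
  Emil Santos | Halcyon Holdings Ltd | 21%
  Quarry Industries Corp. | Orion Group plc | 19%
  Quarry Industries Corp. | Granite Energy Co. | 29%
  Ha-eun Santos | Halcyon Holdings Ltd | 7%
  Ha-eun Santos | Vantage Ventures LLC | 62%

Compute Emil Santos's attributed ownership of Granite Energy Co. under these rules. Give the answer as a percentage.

33.834772%

By sibling attribution (R1), Emil Santos is treated as also owning Ha-eun Santos's interest in Halcyon Holdings Ltd, giving 21% + 7% = 28%.
By sibling attribution (R1), Emil Santos is treated as also owning Ha-eun Santos's interest in Vantage Ventures LLC, giving 26% + 62% = 88%.
By sibling attribution (R1), Emil Santos is treated as owning Ha-eun Santos's 26% interest in Granite Energy Co.
Chain via Halcyon Holdings Ltd → Talon Partners LP → Wildmere Mining NL (R3): 28% × 33% × 37% × 43% = 1.470084% of Granite Energy Co.
Chain via Vantage Ventures LLC → Ashford Shipping BV → Quarry Industries Corp. (R3): 88% × 29% × 86% × 29% = 6.364688% of Granite Energy Co.
Direct interest in Granite Energy Co: 26%.
Aggregating (R2): 1.470084% + 6.364688% + 26% = 33.834772%.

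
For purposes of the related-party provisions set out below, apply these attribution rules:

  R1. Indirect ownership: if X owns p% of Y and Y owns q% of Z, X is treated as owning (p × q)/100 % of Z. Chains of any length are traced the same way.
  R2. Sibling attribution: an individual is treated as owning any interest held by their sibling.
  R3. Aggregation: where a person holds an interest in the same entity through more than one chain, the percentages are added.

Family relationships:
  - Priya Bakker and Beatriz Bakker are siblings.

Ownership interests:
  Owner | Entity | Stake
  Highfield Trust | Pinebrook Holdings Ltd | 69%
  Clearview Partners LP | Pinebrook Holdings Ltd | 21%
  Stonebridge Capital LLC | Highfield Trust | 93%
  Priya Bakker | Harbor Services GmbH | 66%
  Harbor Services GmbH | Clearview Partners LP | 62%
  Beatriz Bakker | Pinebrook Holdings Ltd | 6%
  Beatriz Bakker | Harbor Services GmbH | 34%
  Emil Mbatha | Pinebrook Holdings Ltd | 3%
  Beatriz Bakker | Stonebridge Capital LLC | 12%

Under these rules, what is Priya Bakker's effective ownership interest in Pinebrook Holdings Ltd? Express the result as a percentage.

26.7204%

By sibling attribution (R2), Priya Bakker is treated as also owning Beatriz Bakker's interest in Harbor Services GmbH, giving 66% + 34% = 100%.
By sibling attribution (R2), Priya Bakker is treated as owning Beatriz Bakker's 12% interest in Stonebridge Capital LLC.
By sibling attribution (R2), Priya Bakker is treated as owning Beatriz Bakker's 6% interest in Pinebrook Holdings Ltd.
Chain via Harbor Services GmbH → Clearview Partners LP (R1): 100% × 62% × 21% = 13.02% of Pinebrook Holdings Ltd.
Chain via Stonebridge Capital LLC → Highfield Trust (R1): 12% × 93% × 69% = 7.7004% of Pinebrook Holdings Ltd.
Direct interest in Pinebrook Holdings Ltd: 6%.
Aggregating (R3): 13.02% + 7.7004% + 6% = 26.7204%.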